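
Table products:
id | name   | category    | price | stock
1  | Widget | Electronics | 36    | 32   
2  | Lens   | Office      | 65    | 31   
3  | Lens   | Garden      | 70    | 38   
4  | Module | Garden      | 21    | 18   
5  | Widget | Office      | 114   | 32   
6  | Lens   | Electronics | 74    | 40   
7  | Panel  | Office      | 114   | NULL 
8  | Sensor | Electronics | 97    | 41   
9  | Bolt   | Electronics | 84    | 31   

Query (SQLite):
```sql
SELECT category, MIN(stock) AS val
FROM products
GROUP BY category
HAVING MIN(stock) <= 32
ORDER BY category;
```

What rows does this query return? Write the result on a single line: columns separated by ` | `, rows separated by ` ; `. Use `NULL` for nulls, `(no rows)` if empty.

Electronics | 31 ; Garden | 18 ; Office | 31

Partition products by category; compute MIN(stock) within each group.
HAVING: keep groups where MIN(stock) <= 32.
  Electronics: ids {1, 6, 8, 9} → MIN(stock)=31
  Garden: ids {3, 4} → MIN(stock)=18
  Office: ids {2, 5, 7} → MIN(stock)=31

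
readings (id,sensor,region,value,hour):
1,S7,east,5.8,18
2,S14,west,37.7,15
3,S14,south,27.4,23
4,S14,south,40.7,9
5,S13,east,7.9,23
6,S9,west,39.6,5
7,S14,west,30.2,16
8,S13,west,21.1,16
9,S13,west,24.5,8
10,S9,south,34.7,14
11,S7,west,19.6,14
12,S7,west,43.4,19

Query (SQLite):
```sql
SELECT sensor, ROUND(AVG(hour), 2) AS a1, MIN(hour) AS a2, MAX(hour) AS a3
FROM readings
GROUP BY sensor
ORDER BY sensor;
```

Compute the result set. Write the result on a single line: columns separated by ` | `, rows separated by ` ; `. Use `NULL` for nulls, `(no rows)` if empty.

Group readings by sensor.
Per group compute: ROUND(AVG(hour), 2), MIN(hour), MAX(hour).
  S13: ids {5, 8, 9} → ROUND(AVG(hour), 2)=15.67, MIN(hour)=8, MAX(hour)=23
  S14: ids {2, 3, 4, 7} → ROUND(AVG(hour), 2)=15.75, MIN(hour)=9, MAX(hour)=23
  S7: ids {1, 11, 12} → ROUND(AVG(hour), 2)=17, MIN(hour)=14, MAX(hour)=19
  S9: ids {6, 10} → ROUND(AVG(hour), 2)=9.5, MIN(hour)=5, MAX(hour)=14

S13 | 15.67 | 8 | 23 ; S14 | 15.75 | 9 | 23 ; S7 | 17 | 14 | 19 ; S9 | 9.5 | 5 | 14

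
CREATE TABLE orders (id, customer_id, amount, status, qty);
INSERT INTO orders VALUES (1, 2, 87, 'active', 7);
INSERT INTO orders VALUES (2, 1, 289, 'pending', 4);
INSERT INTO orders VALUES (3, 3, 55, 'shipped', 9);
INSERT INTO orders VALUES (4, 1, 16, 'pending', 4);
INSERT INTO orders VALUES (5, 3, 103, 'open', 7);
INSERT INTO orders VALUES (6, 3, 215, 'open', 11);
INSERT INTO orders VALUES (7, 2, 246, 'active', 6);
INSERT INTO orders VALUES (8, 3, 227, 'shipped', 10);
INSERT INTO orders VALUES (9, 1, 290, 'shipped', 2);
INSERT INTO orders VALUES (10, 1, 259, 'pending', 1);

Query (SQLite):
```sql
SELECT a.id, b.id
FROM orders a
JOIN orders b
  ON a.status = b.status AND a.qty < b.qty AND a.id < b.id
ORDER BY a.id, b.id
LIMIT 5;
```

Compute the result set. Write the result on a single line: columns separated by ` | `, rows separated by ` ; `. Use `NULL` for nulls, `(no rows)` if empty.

Pairs (a,b) with same status, a.qty < b.qty, a.id < b.id.
status groups: active:{1,7} open:{5,6} pending:{2,4,10} shipped:{3,8,9}
Ordered by (a.id, b.id); first 5.

3 | 8 ; 5 | 6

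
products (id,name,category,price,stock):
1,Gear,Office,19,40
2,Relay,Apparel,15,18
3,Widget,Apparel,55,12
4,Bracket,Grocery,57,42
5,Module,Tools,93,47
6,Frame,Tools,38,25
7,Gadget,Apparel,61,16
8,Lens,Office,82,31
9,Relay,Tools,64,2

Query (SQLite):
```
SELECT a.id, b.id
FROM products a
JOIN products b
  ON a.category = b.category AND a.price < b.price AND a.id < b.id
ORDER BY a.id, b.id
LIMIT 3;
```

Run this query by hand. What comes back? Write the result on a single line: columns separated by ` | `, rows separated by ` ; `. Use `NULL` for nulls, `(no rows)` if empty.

Pairs (a,b) with same category, a.price < b.price, a.id < b.id.
category groups: Apparel:{2,3,7} Grocery:{4} Office:{1,8} Tools:{5,6,9}
Ordered by (a.id, b.id); first 3.

1 | 8 ; 2 | 3 ; 2 | 7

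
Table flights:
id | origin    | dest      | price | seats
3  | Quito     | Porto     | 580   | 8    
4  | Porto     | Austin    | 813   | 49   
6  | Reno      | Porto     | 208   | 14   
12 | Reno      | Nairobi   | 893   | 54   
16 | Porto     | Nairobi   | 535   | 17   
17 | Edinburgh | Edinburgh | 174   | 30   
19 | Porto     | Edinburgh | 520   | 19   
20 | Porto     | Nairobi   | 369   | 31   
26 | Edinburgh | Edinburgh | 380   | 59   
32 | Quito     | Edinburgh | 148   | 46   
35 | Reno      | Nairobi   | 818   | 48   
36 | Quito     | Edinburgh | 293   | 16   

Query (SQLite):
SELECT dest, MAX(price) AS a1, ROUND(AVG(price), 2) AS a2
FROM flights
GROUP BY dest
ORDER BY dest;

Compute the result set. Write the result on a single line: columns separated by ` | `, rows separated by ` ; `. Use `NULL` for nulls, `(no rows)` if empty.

Group flights by dest.
Per group compute: MAX(price), ROUND(AVG(price), 2).
  Austin: ids {4} → MAX(price)=813, ROUND(AVG(price), 2)=813
  Edinburgh: ids {17, 19, 26, 32, 36} → MAX(price)=520, ROUND(AVG(price), 2)=303
  Nairobi: ids {12, 16, 20, 35} → MAX(price)=893, ROUND(AVG(price), 2)=653.75
  Porto: ids {3, 6} → MAX(price)=580, ROUND(AVG(price), 2)=394

Austin | 813 | 813 ; Edinburgh | 520 | 303 ; Nairobi | 893 | 653.75 ; Porto | 580 | 394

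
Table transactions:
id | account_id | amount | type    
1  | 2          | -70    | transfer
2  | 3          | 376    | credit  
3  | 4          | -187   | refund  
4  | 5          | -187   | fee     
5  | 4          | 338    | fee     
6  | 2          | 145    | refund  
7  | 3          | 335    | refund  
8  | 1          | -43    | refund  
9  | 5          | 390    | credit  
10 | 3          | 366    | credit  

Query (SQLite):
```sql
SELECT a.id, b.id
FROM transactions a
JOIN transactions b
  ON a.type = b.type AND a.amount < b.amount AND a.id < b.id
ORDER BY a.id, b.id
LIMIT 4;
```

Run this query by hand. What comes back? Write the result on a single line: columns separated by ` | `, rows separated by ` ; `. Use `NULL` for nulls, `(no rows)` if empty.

2 | 9 ; 3 | 6 ; 3 | 7 ; 3 | 8

Pairs (a,b) with same type, a.amount < b.amount, a.id < b.id.
type groups: credit:{2,9,10} fee:{4,5} refund:{3,6,7,8} transfer:{1}
Ordered by (a.id, b.id); first 4.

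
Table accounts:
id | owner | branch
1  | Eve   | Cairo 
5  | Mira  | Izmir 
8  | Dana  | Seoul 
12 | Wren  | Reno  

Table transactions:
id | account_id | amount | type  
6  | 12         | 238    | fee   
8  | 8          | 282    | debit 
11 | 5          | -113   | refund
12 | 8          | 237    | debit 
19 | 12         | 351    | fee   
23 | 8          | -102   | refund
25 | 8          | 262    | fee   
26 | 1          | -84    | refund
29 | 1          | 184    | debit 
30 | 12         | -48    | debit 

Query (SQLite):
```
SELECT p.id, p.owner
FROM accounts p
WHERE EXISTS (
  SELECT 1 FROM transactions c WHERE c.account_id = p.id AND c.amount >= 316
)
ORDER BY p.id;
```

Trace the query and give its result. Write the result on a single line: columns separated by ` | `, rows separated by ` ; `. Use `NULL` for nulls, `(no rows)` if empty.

12 | Wren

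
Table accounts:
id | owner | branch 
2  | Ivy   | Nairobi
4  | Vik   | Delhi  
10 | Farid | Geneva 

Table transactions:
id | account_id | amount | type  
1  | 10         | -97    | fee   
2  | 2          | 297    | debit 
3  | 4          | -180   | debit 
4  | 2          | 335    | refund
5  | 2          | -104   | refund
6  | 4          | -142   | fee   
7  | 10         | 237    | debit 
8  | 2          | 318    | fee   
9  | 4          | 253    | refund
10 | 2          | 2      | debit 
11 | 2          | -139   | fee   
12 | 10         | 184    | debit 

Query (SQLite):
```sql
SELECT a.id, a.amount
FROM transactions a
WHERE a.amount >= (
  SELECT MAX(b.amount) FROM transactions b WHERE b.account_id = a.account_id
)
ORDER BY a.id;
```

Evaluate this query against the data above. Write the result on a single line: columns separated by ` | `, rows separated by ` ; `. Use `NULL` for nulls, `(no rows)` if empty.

For each transactions row a, compute MAX(amount) over rows sharing a.account_id.
Keep row a if a.amount >= that per-group MAX.
  account_id=2: MAX(amount) = 335
  account_id=4: MAX(amount) = 253
  account_id=10: MAX(amount) = 237

4 | 335 ; 7 | 237 ; 9 | 253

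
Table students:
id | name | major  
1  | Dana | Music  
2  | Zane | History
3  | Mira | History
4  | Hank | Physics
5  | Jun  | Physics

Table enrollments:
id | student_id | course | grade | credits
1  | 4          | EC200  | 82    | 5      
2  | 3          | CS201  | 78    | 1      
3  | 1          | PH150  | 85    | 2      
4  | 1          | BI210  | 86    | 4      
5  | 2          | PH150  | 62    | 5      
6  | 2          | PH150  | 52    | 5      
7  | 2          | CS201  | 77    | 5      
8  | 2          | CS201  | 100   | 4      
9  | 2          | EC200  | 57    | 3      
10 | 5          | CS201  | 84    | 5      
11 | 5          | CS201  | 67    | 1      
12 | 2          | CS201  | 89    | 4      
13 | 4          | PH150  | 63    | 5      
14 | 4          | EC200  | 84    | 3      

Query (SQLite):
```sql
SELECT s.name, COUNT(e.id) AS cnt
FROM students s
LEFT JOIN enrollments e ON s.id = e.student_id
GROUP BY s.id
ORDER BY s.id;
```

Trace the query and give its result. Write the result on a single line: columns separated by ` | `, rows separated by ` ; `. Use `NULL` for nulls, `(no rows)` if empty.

Dana | 2 ; Zane | 6 ; Mira | 1 ; Hank | 3 ; Jun | 2

LEFT JOIN keeps every students row; unmatched ones get NULL for enrollments columns.
Group by students.id and compute COUNT(e.id). COUNT(col) of an all-NULL group is 0.
  1: ids {3, 4} → COUNT(e.id)=2
  2: ids {5, 6, 7, 8, 9, 12} → COUNT(e.id)=6
  3: ids {2} → COUNT(e.id)=1
  4: ids {1, 13, 14} → COUNT(e.id)=3
  5: ids {10, 11} → COUNT(e.id)=2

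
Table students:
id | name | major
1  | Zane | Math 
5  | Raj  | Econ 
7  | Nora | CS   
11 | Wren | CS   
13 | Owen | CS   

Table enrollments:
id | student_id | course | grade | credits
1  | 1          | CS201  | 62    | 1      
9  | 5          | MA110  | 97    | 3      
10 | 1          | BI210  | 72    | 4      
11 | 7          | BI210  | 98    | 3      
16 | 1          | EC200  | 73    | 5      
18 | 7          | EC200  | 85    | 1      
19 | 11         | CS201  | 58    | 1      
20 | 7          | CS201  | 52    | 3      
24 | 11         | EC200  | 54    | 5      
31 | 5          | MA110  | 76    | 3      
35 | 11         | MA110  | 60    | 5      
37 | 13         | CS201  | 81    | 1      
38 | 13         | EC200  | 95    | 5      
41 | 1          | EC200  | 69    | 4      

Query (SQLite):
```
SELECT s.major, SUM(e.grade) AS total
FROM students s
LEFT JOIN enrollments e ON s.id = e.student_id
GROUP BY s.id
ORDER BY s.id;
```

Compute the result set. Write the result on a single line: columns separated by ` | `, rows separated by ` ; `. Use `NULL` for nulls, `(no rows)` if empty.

LEFT JOIN keeps every students row; unmatched ones get NULL for enrollments columns.
Group by students.id and compute SUM(e.grade). SUM over an all-NULL group is NULL.
  1: ids {1, 10, 16, 41} → SUM(e.grade)=276
  5: ids {9, 31} → SUM(e.grade)=173
  7: ids {11, 18, 20} → SUM(e.grade)=235
  11: ids {19, 24, 35} → SUM(e.grade)=172
  13: ids {37, 38} → SUM(e.grade)=176

Math | 276 ; Econ | 173 ; CS | 235 ; CS | 172 ; CS | 176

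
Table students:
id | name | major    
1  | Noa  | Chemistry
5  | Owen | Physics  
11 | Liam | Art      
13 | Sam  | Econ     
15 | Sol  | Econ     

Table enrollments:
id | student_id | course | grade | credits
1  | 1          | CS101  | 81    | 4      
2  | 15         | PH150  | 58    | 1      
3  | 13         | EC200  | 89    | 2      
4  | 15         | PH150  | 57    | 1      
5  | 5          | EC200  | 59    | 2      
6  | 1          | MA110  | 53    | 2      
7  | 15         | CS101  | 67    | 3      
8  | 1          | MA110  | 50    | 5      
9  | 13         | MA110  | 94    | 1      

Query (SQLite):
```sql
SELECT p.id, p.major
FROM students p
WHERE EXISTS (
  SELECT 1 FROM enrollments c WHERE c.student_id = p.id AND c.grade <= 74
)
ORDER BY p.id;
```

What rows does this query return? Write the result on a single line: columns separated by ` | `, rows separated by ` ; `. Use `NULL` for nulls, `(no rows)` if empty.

For each students row, check whether any enrollments with matching student_id has grade <= 74.
Keep rows where that is true.

1 | Chemistry ; 5 | Physics ; 15 | Econ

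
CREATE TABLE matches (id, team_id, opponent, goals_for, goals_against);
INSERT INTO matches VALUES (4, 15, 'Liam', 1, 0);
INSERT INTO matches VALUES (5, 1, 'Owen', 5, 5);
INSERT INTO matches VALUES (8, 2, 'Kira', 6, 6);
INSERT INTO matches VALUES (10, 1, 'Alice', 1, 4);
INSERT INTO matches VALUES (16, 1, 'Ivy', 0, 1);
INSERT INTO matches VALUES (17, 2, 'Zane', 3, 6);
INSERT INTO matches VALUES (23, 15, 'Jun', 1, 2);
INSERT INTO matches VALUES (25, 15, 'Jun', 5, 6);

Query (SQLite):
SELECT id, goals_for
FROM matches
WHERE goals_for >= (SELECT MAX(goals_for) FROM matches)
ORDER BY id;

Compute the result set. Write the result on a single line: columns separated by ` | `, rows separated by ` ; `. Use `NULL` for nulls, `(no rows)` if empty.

8 | 6

Scalar subquery: MAX(goals_for) over all matches rows = 6.
Keep rows where goals_for >= that value.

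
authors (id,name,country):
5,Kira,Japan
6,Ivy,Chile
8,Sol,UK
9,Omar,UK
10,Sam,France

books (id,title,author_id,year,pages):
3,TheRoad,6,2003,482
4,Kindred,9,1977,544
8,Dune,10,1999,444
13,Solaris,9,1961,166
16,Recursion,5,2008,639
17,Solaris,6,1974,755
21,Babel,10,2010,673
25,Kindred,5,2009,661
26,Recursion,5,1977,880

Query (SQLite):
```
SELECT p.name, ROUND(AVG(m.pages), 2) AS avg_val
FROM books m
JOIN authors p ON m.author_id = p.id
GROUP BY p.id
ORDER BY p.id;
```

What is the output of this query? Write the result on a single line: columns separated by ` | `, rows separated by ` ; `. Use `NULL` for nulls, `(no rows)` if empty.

Kira | 726.67 ; Ivy | 618.5 ; Omar | 355 ; Sam | 558.5

Join each books row to its authors via author_id.
Group joined rows by authors.id; compute ROUND(AVG(m.pages), 2) per group.
  5: ids {16, 25, 26} → ROUND(AVG(m.pages), 2)=726.67
  6: ids {3, 17} → ROUND(AVG(m.pages), 2)=618.5
  9: ids {4, 13} → ROUND(AVG(m.pages), 2)=355
  10: ids {8, 21} → ROUND(AVG(m.pages), 2)=558.5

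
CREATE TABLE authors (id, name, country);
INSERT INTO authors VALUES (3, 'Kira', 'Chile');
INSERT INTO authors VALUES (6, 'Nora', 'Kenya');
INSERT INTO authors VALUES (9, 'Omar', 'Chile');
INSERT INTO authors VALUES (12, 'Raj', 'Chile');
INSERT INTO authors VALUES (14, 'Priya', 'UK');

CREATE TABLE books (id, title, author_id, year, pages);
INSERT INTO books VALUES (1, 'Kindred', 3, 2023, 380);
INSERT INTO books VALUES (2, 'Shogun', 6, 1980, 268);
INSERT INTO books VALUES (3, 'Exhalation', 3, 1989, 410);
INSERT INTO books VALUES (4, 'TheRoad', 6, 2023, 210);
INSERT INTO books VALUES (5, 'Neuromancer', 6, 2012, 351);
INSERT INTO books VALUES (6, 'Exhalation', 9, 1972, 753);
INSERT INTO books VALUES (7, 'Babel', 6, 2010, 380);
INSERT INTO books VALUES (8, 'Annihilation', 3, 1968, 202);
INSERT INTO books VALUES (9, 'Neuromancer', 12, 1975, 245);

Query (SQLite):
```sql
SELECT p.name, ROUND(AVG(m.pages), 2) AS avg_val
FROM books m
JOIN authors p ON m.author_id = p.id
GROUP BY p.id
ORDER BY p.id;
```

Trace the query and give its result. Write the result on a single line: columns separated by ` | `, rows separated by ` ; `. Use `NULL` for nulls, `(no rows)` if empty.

Kira | 330.67 ; Nora | 302.25 ; Omar | 753 ; Raj | 245

Join each books row to its authors via author_id.
Group joined rows by authors.id; compute ROUND(AVG(m.pages), 2) per group.
  3: ids {1, 3, 8} → ROUND(AVG(m.pages), 2)=330.67
  6: ids {2, 4, 5, 7} → ROUND(AVG(m.pages), 2)=302.25
  9: ids {6} → ROUND(AVG(m.pages), 2)=753
  12: ids {9} → ROUND(AVG(m.pages), 2)=245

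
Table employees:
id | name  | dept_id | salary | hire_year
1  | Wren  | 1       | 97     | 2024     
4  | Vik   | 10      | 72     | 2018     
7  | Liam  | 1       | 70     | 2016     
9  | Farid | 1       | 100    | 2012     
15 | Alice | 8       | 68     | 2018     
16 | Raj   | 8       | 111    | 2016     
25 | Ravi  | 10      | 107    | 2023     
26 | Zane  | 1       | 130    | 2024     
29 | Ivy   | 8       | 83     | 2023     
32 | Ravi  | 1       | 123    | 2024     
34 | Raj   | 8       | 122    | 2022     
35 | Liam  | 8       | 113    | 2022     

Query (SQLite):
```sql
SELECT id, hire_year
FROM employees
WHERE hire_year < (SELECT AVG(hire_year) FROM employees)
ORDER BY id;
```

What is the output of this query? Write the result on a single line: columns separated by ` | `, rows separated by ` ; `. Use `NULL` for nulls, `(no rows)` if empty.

4 | 2018 ; 7 | 2016 ; 9 | 2012 ; 15 | 2018 ; 16 | 2016

Scalar subquery: AVG(hire_year) over all employees rows = 2020.166667 (≈; comparison uses full precision).
Keep rows where hire_year < that value.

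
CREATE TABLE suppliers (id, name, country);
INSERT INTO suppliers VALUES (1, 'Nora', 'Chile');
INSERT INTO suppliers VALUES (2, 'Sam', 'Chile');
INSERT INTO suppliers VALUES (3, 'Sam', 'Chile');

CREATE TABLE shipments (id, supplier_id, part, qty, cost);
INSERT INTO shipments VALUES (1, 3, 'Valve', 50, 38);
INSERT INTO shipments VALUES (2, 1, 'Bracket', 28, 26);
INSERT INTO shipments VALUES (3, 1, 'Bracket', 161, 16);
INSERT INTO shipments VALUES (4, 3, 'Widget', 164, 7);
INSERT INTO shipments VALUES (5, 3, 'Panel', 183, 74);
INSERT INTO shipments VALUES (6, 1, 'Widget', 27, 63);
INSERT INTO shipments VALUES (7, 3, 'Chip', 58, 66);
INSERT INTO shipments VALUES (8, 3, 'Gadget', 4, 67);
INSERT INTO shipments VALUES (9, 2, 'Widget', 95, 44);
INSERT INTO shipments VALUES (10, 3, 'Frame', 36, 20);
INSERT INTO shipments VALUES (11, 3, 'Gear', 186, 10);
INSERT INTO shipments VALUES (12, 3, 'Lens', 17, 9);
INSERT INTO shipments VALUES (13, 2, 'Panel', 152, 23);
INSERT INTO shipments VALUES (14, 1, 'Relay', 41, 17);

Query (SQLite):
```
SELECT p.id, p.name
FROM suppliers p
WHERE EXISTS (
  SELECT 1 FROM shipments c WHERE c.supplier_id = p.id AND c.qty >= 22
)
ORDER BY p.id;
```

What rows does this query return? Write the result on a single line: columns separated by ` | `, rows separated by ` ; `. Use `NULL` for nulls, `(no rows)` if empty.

1 | Nora ; 2 | Sam ; 3 | Sam

For each suppliers row, check whether any shipments with matching supplier_id has qty >= 22.
Keep rows where that is true.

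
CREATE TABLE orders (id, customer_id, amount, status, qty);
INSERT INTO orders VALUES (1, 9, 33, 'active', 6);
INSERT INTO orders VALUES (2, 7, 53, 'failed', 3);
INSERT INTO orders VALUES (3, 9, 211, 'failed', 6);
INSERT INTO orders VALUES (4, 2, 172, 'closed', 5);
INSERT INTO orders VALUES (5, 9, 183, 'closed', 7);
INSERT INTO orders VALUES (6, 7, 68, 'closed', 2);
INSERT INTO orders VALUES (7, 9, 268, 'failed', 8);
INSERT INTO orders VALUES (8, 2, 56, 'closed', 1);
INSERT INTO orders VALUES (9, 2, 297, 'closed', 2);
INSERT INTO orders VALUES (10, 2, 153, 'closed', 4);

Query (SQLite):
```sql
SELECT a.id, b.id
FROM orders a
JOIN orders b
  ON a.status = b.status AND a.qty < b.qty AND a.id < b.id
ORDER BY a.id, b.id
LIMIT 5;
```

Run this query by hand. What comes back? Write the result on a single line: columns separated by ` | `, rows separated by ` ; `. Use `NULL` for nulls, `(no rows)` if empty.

2 | 3 ; 2 | 7 ; 3 | 7 ; 4 | 5 ; 6 | 10

Pairs (a,b) with same status, a.qty < b.qty, a.id < b.id.
status groups: active:{1} closed:{4,5,6,8,9,10} failed:{2,3,7}
Ordered by (a.id, b.id); first 5.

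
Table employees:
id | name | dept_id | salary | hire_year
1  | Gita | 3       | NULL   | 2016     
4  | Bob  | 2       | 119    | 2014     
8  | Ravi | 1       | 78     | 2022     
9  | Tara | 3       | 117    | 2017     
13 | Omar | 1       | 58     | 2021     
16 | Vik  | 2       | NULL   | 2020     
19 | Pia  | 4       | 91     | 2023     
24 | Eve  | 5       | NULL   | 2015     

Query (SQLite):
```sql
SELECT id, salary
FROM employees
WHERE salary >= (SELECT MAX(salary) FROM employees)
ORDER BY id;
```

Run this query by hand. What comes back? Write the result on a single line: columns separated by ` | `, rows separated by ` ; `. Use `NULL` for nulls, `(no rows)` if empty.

Scalar subquery: MAX(salary) over all employees rows = 119.
Keep rows where salary >= that value.

4 | 119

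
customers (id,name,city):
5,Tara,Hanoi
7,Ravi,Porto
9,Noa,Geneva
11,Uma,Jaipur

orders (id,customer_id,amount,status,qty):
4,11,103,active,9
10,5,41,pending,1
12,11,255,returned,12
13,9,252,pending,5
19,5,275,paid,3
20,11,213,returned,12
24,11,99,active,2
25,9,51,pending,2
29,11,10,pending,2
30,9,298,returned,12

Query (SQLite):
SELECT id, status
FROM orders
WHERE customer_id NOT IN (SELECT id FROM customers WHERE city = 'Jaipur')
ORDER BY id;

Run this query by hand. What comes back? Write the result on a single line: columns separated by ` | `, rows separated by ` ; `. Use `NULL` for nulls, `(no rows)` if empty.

10 | pending ; 13 | pending ; 19 | paid ; 25 | pending ; 30 | returned

Inner query: customers.id where city = 'Jaipur'.
Outer: keep orders rows whose customer_id is not in that set.
Inner query → {11}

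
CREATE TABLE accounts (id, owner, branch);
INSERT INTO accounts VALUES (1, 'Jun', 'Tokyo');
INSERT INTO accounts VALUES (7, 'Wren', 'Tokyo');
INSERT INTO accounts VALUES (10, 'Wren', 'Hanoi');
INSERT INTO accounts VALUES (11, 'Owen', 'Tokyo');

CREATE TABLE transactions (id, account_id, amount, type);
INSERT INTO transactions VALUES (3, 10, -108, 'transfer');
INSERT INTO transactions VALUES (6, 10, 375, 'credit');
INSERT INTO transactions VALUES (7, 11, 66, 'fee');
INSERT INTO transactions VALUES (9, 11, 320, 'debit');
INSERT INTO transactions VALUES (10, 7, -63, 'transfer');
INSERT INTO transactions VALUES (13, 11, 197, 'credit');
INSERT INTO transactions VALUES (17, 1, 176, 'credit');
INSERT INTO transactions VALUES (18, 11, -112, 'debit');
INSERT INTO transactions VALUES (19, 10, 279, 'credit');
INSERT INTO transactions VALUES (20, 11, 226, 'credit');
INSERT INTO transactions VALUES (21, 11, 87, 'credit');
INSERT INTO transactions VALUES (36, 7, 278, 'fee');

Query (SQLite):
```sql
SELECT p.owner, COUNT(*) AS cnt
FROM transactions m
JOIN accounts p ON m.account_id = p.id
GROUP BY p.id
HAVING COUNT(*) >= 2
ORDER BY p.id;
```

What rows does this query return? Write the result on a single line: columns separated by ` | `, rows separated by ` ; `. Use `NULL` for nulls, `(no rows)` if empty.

Wren | 2 ; Wren | 3 ; Owen | 6

Join each transactions row to its accounts via account_id.
Group joined rows by accounts.id; compute COUNT(*) per group.
HAVING: keep groups with count ≥ 2.
  1: ids {17} → COUNT(*)=1
  7: ids {10, 36} → COUNT(*)=2
  10: ids {3, 6, 19} → COUNT(*)=3
  11: ids {7, 9, 13, 18, 20, 21} → COUNT(*)=6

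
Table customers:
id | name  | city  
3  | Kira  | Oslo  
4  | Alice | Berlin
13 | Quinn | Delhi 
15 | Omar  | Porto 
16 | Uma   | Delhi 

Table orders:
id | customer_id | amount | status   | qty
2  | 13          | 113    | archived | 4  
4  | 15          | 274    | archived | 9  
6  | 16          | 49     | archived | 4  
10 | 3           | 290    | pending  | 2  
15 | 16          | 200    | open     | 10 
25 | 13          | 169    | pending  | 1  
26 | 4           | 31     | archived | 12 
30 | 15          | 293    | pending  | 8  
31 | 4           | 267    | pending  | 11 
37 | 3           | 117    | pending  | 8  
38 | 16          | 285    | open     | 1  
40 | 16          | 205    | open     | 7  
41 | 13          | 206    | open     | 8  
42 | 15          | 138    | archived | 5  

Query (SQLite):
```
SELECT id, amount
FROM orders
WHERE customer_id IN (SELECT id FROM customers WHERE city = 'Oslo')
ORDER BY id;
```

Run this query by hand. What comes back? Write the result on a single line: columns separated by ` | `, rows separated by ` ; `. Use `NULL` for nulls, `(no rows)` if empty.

Inner query: customers.id where city = 'Oslo'.
Outer: keep orders rows whose customer_id is in that set.
Inner query → {3}

10 | 290 ; 37 | 117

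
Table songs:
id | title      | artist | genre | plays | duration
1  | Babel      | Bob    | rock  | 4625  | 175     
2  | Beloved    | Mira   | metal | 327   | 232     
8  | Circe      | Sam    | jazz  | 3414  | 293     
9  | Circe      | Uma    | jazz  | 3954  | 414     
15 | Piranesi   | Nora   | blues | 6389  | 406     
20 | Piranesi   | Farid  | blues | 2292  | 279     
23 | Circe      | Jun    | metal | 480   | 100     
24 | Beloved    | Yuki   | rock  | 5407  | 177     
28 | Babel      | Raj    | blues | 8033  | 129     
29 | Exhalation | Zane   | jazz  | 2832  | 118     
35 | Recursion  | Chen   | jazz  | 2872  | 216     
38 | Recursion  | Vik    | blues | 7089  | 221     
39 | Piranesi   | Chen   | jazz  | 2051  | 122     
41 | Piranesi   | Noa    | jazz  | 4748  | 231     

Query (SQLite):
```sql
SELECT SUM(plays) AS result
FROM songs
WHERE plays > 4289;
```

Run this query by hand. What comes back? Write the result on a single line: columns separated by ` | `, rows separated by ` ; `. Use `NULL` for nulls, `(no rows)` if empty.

36291

Rows where plays > 4289 → plays values: [4625, 6389, 5407, 8033, 7089, 4748].
SUM of non-NULL values = 36291.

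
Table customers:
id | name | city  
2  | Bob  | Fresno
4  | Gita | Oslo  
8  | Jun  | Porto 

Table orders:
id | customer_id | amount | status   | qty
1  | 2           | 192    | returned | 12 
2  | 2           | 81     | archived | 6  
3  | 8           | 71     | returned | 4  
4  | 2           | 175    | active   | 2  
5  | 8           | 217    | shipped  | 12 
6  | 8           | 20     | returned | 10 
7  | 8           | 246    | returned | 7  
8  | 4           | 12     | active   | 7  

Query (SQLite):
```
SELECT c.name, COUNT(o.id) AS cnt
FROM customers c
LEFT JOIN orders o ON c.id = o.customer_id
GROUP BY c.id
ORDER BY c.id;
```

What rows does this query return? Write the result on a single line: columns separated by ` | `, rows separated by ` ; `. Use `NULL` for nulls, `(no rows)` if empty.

Bob | 3 ; Gita | 1 ; Jun | 4

LEFT JOIN keeps every customers row; unmatched ones get NULL for orders columns.
Group by customers.id and compute COUNT(o.id). COUNT(col) of an all-NULL group is 0.
  2: ids {1, 2, 4} → COUNT(o.id)=3
  4: ids {8} → COUNT(o.id)=1
  8: ids {3, 5, 6, 7} → COUNT(o.id)=4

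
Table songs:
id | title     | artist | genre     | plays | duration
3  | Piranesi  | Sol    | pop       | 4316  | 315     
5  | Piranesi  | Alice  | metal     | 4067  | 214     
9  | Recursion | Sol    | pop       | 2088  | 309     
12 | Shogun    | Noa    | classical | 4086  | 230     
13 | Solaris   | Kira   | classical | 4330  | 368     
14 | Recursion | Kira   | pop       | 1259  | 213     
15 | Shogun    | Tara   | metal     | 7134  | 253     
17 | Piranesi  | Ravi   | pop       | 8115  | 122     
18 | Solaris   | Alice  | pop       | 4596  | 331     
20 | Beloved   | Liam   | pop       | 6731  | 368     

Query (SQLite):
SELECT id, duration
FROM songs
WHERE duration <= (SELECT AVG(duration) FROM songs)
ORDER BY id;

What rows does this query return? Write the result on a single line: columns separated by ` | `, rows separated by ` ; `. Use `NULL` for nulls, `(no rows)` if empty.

5 | 214 ; 12 | 230 ; 14 | 213 ; 15 | 253 ; 17 | 122

Scalar subquery: AVG(duration) over all songs rows = 272.3.
Keep rows where duration <= that value.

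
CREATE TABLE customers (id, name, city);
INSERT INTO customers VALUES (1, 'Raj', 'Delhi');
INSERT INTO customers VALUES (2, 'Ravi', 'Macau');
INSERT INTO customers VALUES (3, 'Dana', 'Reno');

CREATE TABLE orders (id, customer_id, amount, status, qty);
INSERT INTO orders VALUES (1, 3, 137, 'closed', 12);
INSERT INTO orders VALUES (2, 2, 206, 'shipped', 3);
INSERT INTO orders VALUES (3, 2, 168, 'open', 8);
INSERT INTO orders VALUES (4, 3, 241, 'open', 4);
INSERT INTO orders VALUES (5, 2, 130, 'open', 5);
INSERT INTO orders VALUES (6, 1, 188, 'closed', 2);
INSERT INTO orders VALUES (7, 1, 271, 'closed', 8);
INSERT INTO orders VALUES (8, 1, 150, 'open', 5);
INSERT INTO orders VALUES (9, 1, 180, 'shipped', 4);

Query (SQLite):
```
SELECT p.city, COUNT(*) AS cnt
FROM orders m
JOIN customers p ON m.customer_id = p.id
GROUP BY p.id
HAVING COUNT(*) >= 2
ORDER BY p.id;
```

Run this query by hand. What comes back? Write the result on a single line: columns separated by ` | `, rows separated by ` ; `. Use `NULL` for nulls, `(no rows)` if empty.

Join each orders row to its customers via customer_id.
Group joined rows by customers.id; compute COUNT(*) per group.
HAVING: keep groups with count ≥ 2.
  1: ids {6, 7, 8, 9} → COUNT(*)=4
  2: ids {2, 3, 5} → COUNT(*)=3
  3: ids {1, 4} → COUNT(*)=2

Delhi | 4 ; Macau | 3 ; Reno | 2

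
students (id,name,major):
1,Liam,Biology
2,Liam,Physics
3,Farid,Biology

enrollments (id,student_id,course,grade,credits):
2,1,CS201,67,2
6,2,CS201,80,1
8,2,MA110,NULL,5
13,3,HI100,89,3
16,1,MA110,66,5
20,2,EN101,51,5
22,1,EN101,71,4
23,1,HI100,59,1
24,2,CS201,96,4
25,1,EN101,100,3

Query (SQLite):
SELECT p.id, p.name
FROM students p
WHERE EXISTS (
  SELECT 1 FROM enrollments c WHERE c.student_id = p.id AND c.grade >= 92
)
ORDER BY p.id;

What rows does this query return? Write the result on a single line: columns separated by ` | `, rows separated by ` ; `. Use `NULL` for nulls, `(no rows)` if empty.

1 | Liam ; 2 | Liam

For each students row, check whether any enrollments with matching student_id has grade >= 92.
Keep rows where that is true.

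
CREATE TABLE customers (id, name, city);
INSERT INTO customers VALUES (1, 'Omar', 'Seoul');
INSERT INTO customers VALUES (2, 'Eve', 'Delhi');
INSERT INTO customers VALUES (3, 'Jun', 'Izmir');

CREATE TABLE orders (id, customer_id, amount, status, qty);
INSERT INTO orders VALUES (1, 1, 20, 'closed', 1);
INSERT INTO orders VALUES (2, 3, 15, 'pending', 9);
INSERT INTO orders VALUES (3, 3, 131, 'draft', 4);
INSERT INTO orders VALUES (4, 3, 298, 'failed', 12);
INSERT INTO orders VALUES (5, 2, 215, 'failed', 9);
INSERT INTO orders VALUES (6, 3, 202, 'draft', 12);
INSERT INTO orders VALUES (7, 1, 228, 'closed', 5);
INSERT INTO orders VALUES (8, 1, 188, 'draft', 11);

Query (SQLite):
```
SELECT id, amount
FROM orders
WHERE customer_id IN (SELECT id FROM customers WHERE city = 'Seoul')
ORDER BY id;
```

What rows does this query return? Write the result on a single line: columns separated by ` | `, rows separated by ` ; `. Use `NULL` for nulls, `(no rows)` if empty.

1 | 20 ; 7 | 228 ; 8 | 188

Inner query: customers.id where city = 'Seoul'.
Outer: keep orders rows whose customer_id is in that set.
Inner query → {1}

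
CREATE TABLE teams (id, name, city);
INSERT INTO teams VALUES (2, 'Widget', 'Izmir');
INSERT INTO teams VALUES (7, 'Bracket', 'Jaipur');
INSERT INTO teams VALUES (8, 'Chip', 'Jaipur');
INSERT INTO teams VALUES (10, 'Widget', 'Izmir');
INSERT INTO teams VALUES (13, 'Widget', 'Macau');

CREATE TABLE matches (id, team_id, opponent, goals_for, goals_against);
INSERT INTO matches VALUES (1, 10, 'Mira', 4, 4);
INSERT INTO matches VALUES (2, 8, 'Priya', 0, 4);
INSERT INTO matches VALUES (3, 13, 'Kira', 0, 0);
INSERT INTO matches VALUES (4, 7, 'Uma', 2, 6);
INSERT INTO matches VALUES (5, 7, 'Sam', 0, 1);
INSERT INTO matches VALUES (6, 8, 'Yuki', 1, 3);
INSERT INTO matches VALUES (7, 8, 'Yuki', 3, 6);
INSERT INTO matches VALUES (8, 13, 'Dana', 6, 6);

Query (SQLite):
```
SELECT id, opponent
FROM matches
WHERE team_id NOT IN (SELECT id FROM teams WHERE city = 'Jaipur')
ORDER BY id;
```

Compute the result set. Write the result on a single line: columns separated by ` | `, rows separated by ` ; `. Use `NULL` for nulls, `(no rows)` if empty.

1 | Mira ; 3 | Kira ; 8 | Dana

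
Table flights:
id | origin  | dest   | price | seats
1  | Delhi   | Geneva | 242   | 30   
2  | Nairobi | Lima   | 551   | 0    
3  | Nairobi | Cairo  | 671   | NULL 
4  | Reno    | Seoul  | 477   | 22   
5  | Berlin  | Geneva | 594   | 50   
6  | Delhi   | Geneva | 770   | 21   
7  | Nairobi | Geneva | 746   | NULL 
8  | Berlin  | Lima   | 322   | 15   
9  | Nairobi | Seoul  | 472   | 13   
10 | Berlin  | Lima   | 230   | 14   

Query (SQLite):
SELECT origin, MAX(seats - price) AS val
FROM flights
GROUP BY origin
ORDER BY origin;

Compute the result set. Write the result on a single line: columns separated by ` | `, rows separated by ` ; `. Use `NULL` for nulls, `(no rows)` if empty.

Berlin | -216 ; Delhi | -212 ; Nairobi | -459 ; Reno | -455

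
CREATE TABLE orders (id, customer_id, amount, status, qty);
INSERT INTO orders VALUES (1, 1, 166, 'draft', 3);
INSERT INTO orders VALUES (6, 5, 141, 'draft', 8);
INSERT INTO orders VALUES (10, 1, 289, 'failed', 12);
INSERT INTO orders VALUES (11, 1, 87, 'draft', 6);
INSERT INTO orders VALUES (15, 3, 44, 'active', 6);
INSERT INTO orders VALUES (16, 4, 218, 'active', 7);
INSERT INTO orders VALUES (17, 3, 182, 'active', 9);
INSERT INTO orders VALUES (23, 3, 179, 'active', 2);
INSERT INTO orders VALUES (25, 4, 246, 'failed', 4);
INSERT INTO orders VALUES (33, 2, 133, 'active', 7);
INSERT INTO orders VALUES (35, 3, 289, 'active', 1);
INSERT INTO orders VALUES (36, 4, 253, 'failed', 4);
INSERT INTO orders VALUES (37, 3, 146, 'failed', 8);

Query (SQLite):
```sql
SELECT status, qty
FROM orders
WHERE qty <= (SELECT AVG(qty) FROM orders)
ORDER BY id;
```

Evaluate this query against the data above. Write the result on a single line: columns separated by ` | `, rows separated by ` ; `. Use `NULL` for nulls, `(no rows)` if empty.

Scalar subquery: AVG(qty) over all orders rows = 5.923077 (≈; comparison uses full precision).
Keep rows where qty <= that value.

draft | 3 ; active | 2 ; failed | 4 ; active | 1 ; failed | 4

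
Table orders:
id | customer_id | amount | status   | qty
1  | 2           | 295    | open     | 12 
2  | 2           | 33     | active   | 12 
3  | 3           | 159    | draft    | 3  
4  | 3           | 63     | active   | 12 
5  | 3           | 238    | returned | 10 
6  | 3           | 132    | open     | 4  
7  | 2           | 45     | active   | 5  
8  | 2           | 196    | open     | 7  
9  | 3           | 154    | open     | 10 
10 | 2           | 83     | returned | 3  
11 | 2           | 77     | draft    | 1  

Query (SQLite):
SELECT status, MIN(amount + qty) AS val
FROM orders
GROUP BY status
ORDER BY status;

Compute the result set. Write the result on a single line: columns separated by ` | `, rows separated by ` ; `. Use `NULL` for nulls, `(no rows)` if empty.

For each row compute amount + qty.
Group by status; take MIN of the expression per group.
  active: ids {2, 4, 7} → MIN(amount + qty)=45
  draft: ids {3, 11} → MIN(amount + qty)=78
  open: ids {1, 6, 8, 9} → MIN(amount + qty)=136
  returned: ids {5, 10} → MIN(amount + qty)=86

active | 45 ; draft | 78 ; open | 136 ; returned | 86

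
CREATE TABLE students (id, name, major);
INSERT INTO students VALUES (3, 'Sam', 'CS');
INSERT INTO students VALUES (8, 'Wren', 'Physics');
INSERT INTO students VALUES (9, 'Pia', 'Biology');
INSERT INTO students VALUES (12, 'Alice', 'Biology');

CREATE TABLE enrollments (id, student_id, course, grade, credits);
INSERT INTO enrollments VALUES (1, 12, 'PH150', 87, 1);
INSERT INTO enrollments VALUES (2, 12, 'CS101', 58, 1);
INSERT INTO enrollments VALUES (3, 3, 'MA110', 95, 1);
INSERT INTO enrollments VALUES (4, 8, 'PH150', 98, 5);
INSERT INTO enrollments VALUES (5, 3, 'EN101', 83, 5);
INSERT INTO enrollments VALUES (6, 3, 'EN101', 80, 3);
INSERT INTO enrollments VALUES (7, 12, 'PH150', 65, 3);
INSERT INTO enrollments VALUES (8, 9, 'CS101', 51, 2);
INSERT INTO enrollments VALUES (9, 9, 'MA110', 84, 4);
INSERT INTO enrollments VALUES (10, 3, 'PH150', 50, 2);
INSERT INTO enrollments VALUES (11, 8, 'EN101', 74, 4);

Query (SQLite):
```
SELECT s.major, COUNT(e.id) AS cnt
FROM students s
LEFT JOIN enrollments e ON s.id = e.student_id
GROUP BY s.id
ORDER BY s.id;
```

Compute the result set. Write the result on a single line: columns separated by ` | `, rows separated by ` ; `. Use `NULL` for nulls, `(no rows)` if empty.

LEFT JOIN keeps every students row; unmatched ones get NULL for enrollments columns.
Group by students.id and compute COUNT(e.id). COUNT(col) of an all-NULL group is 0.
  3: ids {3, 5, 6, 10} → COUNT(e.id)=4
  8: ids {4, 11} → COUNT(e.id)=2
  9: ids {8, 9} → COUNT(e.id)=2
  12: ids {1, 2, 7} → COUNT(e.id)=3

CS | 4 ; Physics | 2 ; Biology | 2 ; Biology | 3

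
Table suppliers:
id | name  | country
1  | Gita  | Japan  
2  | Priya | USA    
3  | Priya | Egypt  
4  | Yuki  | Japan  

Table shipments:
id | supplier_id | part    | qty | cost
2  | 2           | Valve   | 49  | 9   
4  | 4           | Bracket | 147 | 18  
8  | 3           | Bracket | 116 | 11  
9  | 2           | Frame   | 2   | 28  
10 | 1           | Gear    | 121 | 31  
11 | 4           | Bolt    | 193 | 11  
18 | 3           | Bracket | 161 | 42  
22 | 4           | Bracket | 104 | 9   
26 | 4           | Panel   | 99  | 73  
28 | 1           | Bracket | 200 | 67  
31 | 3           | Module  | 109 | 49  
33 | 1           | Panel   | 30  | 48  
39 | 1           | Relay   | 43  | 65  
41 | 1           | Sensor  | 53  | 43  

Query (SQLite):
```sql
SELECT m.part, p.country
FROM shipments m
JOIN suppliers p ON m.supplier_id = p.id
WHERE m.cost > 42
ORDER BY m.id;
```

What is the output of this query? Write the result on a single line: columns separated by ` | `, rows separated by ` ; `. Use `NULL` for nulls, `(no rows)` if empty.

Panel | Japan ; Bracket | Japan ; Module | Egypt ; Panel | Japan ; Relay | Japan ; Sensor | Japan

Each shipments row matches the suppliers row where supplier_id = suppliers.id.
Then keep rows with m.cost > 42.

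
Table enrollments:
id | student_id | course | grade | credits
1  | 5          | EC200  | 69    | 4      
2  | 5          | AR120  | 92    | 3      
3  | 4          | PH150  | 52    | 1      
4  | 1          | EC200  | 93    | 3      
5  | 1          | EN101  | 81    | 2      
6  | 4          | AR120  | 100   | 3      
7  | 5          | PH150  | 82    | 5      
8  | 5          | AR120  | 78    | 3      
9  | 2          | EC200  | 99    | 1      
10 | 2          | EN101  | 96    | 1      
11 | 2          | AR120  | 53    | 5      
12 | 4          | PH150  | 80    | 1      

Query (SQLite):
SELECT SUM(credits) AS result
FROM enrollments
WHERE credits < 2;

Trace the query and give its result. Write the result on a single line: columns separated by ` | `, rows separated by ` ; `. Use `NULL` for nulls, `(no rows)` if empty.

4

Rows where credits < 2 → credits values: [1, 1, 1, 1].
SUM of non-NULL values = 4.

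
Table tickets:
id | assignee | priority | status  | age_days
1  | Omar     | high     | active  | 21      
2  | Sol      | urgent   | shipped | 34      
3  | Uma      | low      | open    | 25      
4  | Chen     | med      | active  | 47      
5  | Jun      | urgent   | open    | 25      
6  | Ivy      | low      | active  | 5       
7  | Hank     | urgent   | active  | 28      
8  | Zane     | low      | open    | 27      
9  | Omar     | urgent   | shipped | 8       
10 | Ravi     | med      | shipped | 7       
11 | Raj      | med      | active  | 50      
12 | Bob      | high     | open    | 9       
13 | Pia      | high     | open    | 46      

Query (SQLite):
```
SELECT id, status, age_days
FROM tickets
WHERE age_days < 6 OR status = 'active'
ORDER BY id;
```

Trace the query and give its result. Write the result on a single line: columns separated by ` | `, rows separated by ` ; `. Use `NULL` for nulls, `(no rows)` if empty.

1 | active | 21 ; 4 | active | 47 ; 6 | active | 5 ; 7 | active | 28 ; 11 | active | 50

age_days < 6: ids {6}
status = 'active': ids {1, 4, 6, 7, 11}
Combine with OR.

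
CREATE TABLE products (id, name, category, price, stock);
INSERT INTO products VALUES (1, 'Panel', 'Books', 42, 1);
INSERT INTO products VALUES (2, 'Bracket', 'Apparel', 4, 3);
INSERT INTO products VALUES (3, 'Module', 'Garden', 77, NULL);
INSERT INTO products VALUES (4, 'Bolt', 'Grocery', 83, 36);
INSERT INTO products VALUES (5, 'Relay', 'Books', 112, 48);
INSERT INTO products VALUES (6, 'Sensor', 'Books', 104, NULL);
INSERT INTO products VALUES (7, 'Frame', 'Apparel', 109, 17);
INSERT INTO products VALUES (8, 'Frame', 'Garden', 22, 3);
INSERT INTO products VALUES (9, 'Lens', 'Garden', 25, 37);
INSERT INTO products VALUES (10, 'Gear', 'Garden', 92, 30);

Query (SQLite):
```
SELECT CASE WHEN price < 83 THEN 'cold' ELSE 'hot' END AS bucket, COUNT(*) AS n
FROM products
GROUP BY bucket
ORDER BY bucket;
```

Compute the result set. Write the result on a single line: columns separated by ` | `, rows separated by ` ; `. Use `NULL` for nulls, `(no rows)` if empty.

Bucket rows by price < 83 → 'cold' else 'hot'; count each bucket.

cold | 5 ; hot | 5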